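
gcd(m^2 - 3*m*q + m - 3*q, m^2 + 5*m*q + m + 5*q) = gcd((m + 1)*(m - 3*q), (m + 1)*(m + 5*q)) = m + 1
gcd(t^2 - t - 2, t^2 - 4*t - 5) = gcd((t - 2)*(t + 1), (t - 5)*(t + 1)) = t + 1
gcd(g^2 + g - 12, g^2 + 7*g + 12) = g + 4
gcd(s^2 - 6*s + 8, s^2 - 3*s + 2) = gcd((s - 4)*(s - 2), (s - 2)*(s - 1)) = s - 2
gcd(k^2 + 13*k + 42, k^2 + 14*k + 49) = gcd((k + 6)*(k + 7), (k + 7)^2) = k + 7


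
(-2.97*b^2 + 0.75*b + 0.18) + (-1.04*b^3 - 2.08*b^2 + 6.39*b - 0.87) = -1.04*b^3 - 5.05*b^2 + 7.14*b - 0.69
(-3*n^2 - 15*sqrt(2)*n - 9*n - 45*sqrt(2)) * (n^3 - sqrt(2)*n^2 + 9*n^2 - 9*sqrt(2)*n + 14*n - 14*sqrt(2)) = -3*n^5 - 36*n^4 - 12*sqrt(2)*n^4 - 144*sqrt(2)*n^3 - 93*n^3 - 492*sqrt(2)*n^2 + 234*n^2 - 504*sqrt(2)*n + 1230*n + 1260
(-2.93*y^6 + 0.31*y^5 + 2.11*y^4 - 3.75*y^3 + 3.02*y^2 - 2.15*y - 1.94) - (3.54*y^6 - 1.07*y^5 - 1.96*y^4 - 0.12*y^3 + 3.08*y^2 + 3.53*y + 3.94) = -6.47*y^6 + 1.38*y^5 + 4.07*y^4 - 3.63*y^3 - 0.0600000000000001*y^2 - 5.68*y - 5.88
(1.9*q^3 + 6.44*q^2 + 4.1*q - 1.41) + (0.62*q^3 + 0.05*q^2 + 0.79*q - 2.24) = 2.52*q^3 + 6.49*q^2 + 4.89*q - 3.65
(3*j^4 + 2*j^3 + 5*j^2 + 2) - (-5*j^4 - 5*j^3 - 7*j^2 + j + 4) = 8*j^4 + 7*j^3 + 12*j^2 - j - 2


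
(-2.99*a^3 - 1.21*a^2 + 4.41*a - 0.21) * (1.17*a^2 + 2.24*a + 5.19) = -3.4983*a^5 - 8.1133*a^4 - 13.0688*a^3 + 3.3528*a^2 + 22.4175*a - 1.0899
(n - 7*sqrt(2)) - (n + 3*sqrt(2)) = -10*sqrt(2)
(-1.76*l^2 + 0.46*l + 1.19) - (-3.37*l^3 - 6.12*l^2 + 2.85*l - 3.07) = 3.37*l^3 + 4.36*l^2 - 2.39*l + 4.26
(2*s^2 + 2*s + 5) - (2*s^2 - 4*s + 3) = 6*s + 2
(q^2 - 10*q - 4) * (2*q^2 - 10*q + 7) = 2*q^4 - 30*q^3 + 99*q^2 - 30*q - 28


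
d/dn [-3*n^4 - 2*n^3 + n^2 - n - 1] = -12*n^3 - 6*n^2 + 2*n - 1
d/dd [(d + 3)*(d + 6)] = 2*d + 9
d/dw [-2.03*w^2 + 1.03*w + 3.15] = 1.03 - 4.06*w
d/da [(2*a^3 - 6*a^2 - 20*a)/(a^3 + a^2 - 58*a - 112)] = 8*(a^2 - 28*a + 70)/(a^4 - 2*a^3 - 111*a^2 + 112*a + 3136)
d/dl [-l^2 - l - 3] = -2*l - 1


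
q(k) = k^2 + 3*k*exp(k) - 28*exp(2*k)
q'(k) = 3*k*exp(k) + 2*k - 56*exp(2*k) + 3*exp(k)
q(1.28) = -346.75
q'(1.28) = -697.24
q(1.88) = -1162.06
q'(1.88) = -2344.73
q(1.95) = -1338.35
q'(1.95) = -2700.43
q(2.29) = -2657.32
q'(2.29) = -5358.76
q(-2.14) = 3.44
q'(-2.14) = -5.46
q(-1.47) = -0.33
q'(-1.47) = -6.22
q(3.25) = -18361.95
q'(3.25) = -36912.60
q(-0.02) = -26.96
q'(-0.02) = -50.96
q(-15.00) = 225.00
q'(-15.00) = -30.00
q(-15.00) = 225.00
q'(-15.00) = -30.00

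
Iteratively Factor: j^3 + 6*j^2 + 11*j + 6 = (j + 1)*(j^2 + 5*j + 6) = (j + 1)*(j + 2)*(j + 3)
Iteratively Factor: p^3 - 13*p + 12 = (p - 1)*(p^2 + p - 12) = (p - 1)*(p + 4)*(p - 3)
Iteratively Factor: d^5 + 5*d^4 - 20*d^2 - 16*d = (d + 4)*(d^4 + d^3 - 4*d^2 - 4*d) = (d + 1)*(d + 4)*(d^3 - 4*d) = (d + 1)*(d + 2)*(d + 4)*(d^2 - 2*d) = d*(d + 1)*(d + 2)*(d + 4)*(d - 2)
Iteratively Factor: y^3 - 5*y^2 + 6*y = (y)*(y^2 - 5*y + 6) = y*(y - 2)*(y - 3)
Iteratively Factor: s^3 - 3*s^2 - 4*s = (s + 1)*(s^2 - 4*s) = s*(s + 1)*(s - 4)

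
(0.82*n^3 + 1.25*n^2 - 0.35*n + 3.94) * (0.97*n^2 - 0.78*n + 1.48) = 0.7954*n^5 + 0.5729*n^4 - 0.1009*n^3 + 5.9448*n^2 - 3.5912*n + 5.8312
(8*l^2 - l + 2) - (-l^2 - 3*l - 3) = 9*l^2 + 2*l + 5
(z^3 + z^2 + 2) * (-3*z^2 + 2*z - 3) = -3*z^5 - z^4 - z^3 - 9*z^2 + 4*z - 6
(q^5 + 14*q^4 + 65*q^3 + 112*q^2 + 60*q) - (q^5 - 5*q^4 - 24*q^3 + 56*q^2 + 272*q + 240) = 19*q^4 + 89*q^3 + 56*q^2 - 212*q - 240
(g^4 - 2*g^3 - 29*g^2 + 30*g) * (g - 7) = g^5 - 9*g^4 - 15*g^3 + 233*g^2 - 210*g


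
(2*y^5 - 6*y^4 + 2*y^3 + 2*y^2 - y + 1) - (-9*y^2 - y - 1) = 2*y^5 - 6*y^4 + 2*y^3 + 11*y^2 + 2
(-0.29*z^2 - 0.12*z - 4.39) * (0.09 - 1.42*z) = 0.4118*z^3 + 0.1443*z^2 + 6.223*z - 0.3951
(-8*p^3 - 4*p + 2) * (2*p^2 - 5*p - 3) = -16*p^5 + 40*p^4 + 16*p^3 + 24*p^2 + 2*p - 6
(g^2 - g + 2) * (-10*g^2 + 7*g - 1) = -10*g^4 + 17*g^3 - 28*g^2 + 15*g - 2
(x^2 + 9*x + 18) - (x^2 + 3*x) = 6*x + 18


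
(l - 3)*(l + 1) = l^2 - 2*l - 3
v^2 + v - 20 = (v - 4)*(v + 5)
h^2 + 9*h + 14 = (h + 2)*(h + 7)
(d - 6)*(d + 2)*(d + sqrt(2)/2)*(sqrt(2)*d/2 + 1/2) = sqrt(2)*d^4/2 - 2*sqrt(2)*d^3 + d^3 - 23*sqrt(2)*d^2/4 - 4*d^2 - 12*d - sqrt(2)*d - 3*sqrt(2)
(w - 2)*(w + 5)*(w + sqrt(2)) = w^3 + sqrt(2)*w^2 + 3*w^2 - 10*w + 3*sqrt(2)*w - 10*sqrt(2)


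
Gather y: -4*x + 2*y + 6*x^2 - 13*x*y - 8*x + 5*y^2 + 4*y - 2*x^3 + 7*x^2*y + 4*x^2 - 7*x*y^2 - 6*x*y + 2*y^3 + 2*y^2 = -2*x^3 + 10*x^2 - 12*x + 2*y^3 + y^2*(7 - 7*x) + y*(7*x^2 - 19*x + 6)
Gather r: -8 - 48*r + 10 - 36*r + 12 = 14 - 84*r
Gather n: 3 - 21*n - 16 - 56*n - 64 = -77*n - 77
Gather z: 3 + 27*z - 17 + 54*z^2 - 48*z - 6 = 54*z^2 - 21*z - 20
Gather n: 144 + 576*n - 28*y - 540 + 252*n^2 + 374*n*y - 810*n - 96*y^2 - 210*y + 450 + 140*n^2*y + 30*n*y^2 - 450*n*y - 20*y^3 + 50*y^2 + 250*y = n^2*(140*y + 252) + n*(30*y^2 - 76*y - 234) - 20*y^3 - 46*y^2 + 12*y + 54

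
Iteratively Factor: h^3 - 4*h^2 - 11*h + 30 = (h + 3)*(h^2 - 7*h + 10) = (h - 2)*(h + 3)*(h - 5)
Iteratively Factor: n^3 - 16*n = (n - 4)*(n^2 + 4*n) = n*(n - 4)*(n + 4)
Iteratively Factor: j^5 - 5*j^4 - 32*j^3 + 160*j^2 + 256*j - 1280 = (j - 5)*(j^4 - 32*j^2 + 256) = (j - 5)*(j - 4)*(j^3 + 4*j^2 - 16*j - 64) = (j - 5)*(j - 4)*(j + 4)*(j^2 - 16) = (j - 5)*(j - 4)^2*(j + 4)*(j + 4)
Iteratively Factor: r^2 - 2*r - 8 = (r + 2)*(r - 4)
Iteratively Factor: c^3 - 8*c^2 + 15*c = (c - 3)*(c^2 - 5*c) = (c - 5)*(c - 3)*(c)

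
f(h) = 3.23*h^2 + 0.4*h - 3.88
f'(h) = 6.46*h + 0.4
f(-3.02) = 24.37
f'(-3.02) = -19.11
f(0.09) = -3.82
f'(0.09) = 0.98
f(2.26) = 13.52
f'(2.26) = 15.00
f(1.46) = 3.59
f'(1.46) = 9.83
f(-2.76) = 19.62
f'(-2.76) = -17.43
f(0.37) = -3.29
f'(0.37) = 2.79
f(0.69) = -2.07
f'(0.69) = 4.86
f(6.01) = 115.19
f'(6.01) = 39.22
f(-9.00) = 254.15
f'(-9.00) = -57.74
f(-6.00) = 110.00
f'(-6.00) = -38.36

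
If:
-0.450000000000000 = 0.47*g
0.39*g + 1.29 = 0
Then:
No Solution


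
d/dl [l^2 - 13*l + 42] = 2*l - 13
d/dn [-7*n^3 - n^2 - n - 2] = -21*n^2 - 2*n - 1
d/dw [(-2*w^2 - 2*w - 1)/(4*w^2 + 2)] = (2*w^2 - 1)/(4*w^4 + 4*w^2 + 1)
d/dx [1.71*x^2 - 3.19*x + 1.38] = 3.42*x - 3.19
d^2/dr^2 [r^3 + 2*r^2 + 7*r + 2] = 6*r + 4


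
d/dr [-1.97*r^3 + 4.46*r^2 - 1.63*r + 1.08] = -5.91*r^2 + 8.92*r - 1.63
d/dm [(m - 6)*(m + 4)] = 2*m - 2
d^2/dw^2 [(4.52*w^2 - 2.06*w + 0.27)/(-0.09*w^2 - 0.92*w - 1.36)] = (0.781884*w^3 + 3.30636599999999*w^2 - 1.647*w - 22.266288)/(0.000729*w^6 + 0.022356*w^5 + 0.261576*w^4 + 1.454336*w^3 + 3.952704*w^2 + 5.104896*w + 2.515456)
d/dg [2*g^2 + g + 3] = 4*g + 1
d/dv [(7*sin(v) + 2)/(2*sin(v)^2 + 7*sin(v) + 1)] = (-8*sin(v) + 7*cos(2*v) - 14)*cos(v)/(7*sin(v) - cos(2*v) + 2)^2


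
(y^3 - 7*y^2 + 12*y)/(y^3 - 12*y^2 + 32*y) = (y - 3)/(y - 8)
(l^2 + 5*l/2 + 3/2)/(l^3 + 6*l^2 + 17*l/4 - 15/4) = 2*(l + 1)/(2*l^2 + 9*l - 5)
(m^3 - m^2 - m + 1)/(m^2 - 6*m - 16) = (-m^3 + m^2 + m - 1)/(-m^2 + 6*m + 16)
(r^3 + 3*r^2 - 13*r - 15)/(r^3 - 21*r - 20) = (r^2 + 2*r - 15)/(r^2 - r - 20)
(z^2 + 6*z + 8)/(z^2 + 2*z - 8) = (z + 2)/(z - 2)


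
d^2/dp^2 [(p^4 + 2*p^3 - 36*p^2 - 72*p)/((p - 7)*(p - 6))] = 2*(p^3 - 21*p^2 + 147*p + 476)/(p^3 - 21*p^2 + 147*p - 343)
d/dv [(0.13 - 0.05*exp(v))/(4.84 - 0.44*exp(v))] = -0.1848*exp(v)/(0.44*exp(v) - 4.84)^2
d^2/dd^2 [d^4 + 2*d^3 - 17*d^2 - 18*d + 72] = 12*d^2 + 12*d - 34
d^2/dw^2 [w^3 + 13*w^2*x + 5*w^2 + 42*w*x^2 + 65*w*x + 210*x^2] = 6*w + 26*x + 10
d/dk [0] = 0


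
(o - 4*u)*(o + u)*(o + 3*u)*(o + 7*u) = o^4 + 7*o^3*u - 13*o^2*u^2 - 103*o*u^3 - 84*u^4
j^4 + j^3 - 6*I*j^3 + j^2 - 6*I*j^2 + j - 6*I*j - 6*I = (j + 1)*(j - 6*I)*(j - I)*(j + I)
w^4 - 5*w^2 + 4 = (w - 2)*(w - 1)*(w + 1)*(w + 2)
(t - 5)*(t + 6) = t^2 + t - 30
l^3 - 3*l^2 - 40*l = l*(l - 8)*(l + 5)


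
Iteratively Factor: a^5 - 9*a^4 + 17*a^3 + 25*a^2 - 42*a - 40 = (a - 5)*(a^4 - 4*a^3 - 3*a^2 + 10*a + 8) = (a - 5)*(a + 1)*(a^3 - 5*a^2 + 2*a + 8) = (a - 5)*(a - 2)*(a + 1)*(a^2 - 3*a - 4) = (a - 5)*(a - 2)*(a + 1)^2*(a - 4)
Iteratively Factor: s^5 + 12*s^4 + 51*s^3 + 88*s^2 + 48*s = (s + 4)*(s^4 + 8*s^3 + 19*s^2 + 12*s) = (s + 4)^2*(s^3 + 4*s^2 + 3*s) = (s + 3)*(s + 4)^2*(s^2 + s) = s*(s + 3)*(s + 4)^2*(s + 1)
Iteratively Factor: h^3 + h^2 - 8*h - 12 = (h + 2)*(h^2 - h - 6) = (h + 2)^2*(h - 3)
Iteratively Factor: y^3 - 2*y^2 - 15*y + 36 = (y + 4)*(y^2 - 6*y + 9) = (y - 3)*(y + 4)*(y - 3)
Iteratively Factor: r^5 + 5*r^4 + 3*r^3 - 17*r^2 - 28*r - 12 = (r + 3)*(r^4 + 2*r^3 - 3*r^2 - 8*r - 4) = (r - 2)*(r + 3)*(r^3 + 4*r^2 + 5*r + 2) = (r - 2)*(r + 2)*(r + 3)*(r^2 + 2*r + 1) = (r - 2)*(r + 1)*(r + 2)*(r + 3)*(r + 1)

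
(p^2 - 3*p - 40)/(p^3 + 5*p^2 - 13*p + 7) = (p^2 - 3*p - 40)/(p^3 + 5*p^2 - 13*p + 7)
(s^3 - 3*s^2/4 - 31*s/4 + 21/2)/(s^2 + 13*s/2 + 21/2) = (4*s^2 - 15*s + 14)/(2*(2*s + 7))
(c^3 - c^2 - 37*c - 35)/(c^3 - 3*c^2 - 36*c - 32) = (c^2 - 2*c - 35)/(c^2 - 4*c - 32)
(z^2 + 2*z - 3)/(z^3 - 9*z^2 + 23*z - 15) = (z + 3)/(z^2 - 8*z + 15)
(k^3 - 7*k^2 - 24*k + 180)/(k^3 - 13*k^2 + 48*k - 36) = (k + 5)/(k - 1)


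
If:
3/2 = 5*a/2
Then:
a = 3/5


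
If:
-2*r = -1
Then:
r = 1/2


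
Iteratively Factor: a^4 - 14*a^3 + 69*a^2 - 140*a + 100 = (a - 2)*(a^3 - 12*a^2 + 45*a - 50) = (a - 2)^2*(a^2 - 10*a + 25) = (a - 5)*(a - 2)^2*(a - 5)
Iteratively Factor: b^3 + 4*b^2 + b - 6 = (b - 1)*(b^2 + 5*b + 6) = (b - 1)*(b + 2)*(b + 3)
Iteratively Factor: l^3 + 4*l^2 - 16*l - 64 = (l - 4)*(l^2 + 8*l + 16) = (l - 4)*(l + 4)*(l + 4)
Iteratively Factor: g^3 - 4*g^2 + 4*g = (g - 2)*(g^2 - 2*g) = g*(g - 2)*(g - 2)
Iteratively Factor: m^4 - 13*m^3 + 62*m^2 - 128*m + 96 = (m - 4)*(m^3 - 9*m^2 + 26*m - 24) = (m - 4)^2*(m^2 - 5*m + 6) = (m - 4)^2*(m - 3)*(m - 2)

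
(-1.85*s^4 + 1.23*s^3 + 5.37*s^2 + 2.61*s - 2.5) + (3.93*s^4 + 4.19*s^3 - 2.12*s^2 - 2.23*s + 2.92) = 2.08*s^4 + 5.42*s^3 + 3.25*s^2 + 0.38*s + 0.42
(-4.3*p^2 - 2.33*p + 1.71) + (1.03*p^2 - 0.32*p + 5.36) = -3.27*p^2 - 2.65*p + 7.07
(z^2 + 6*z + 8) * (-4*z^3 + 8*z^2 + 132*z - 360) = -4*z^5 - 16*z^4 + 148*z^3 + 496*z^2 - 1104*z - 2880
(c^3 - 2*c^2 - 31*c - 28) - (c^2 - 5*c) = c^3 - 3*c^2 - 26*c - 28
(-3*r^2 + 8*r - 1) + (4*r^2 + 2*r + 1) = r^2 + 10*r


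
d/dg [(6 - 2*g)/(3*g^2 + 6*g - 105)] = 2*(-g^2 - 2*g + 2*(g - 3)*(g + 1) + 35)/(3*(g^2 + 2*g - 35)^2)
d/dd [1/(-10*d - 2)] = 5/(2*(5*d + 1)^2)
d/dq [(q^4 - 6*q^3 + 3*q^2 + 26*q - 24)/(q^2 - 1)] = 2*(q^3 - q^2 - 5*q - 13)/(q^2 + 2*q + 1)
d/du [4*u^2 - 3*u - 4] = 8*u - 3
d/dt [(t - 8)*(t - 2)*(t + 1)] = 3*t^2 - 18*t + 6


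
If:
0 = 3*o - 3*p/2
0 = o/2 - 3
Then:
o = 6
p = 12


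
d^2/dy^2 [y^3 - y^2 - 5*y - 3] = 6*y - 2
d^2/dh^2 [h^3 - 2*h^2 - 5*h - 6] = 6*h - 4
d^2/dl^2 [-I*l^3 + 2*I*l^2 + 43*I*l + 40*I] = I*(4 - 6*l)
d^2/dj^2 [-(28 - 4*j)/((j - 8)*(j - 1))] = 8*(j^3 - 21*j^2 + 165*j - 439)/(j^6 - 27*j^5 + 267*j^4 - 1161*j^3 + 2136*j^2 - 1728*j + 512)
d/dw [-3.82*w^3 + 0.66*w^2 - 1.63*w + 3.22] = -11.46*w^2 + 1.32*w - 1.63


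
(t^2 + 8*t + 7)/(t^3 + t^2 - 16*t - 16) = (t + 7)/(t^2 - 16)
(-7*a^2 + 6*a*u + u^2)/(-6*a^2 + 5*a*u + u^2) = (7*a + u)/(6*a + u)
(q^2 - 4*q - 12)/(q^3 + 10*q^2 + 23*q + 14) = (q - 6)/(q^2 + 8*q + 7)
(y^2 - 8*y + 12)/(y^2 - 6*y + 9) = (y^2 - 8*y + 12)/(y^2 - 6*y + 9)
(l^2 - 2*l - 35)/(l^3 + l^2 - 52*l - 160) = (l - 7)/(l^2 - 4*l - 32)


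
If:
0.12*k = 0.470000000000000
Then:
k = 3.92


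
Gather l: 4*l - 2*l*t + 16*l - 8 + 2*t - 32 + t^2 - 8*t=l*(20 - 2*t) + t^2 - 6*t - 40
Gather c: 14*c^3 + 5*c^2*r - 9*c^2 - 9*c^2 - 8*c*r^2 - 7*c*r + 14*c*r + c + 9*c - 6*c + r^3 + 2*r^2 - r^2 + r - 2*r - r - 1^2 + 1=14*c^3 + c^2*(5*r - 18) + c*(-8*r^2 + 7*r + 4) + r^3 + r^2 - 2*r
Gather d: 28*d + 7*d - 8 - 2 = 35*d - 10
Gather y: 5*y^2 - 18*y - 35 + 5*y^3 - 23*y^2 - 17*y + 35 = 5*y^3 - 18*y^2 - 35*y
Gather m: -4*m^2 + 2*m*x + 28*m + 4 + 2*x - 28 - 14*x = -4*m^2 + m*(2*x + 28) - 12*x - 24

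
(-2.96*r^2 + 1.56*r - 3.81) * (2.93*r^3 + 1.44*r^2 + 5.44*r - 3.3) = -8.6728*r^5 + 0.308400000000001*r^4 - 25.0193*r^3 + 12.768*r^2 - 25.8744*r + 12.573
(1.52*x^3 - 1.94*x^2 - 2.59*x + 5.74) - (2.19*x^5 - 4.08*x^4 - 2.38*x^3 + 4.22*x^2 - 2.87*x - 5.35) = -2.19*x^5 + 4.08*x^4 + 3.9*x^3 - 6.16*x^2 + 0.28*x + 11.09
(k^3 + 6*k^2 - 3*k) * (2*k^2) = 2*k^5 + 12*k^4 - 6*k^3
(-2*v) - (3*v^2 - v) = -3*v^2 - v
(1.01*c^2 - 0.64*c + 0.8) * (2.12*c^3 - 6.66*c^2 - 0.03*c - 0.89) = 2.1412*c^5 - 8.0834*c^4 + 5.9281*c^3 - 6.2077*c^2 + 0.5456*c - 0.712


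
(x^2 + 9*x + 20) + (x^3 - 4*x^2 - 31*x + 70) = x^3 - 3*x^2 - 22*x + 90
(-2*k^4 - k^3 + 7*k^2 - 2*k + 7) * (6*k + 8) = -12*k^5 - 22*k^4 + 34*k^3 + 44*k^2 + 26*k + 56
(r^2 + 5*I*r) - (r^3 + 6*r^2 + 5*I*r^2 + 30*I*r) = -r^3 - 5*r^2 - 5*I*r^2 - 25*I*r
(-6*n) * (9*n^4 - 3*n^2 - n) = -54*n^5 + 18*n^3 + 6*n^2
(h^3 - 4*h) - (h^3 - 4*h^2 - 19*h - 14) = 4*h^2 + 15*h + 14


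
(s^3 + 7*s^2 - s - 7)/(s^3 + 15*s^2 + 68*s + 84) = (s^2 - 1)/(s^2 + 8*s + 12)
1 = 1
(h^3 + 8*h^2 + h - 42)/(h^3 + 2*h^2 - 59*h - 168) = (h - 2)/(h - 8)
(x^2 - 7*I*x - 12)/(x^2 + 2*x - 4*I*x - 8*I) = (x - 3*I)/(x + 2)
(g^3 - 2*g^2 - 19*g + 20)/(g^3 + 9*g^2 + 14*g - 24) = (g - 5)/(g + 6)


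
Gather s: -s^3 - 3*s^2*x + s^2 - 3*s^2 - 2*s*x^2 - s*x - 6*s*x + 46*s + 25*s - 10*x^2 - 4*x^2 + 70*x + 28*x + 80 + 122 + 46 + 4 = -s^3 + s^2*(-3*x - 2) + s*(-2*x^2 - 7*x + 71) - 14*x^2 + 98*x + 252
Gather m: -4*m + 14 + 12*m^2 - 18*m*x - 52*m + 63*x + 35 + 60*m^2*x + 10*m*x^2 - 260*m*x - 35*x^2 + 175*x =m^2*(60*x + 12) + m*(10*x^2 - 278*x - 56) - 35*x^2 + 238*x + 49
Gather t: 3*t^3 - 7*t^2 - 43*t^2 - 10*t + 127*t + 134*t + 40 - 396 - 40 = 3*t^3 - 50*t^2 + 251*t - 396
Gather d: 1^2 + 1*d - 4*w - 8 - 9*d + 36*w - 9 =-8*d + 32*w - 16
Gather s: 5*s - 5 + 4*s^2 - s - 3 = 4*s^2 + 4*s - 8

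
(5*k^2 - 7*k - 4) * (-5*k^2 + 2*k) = -25*k^4 + 45*k^3 + 6*k^2 - 8*k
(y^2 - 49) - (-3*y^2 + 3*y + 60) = 4*y^2 - 3*y - 109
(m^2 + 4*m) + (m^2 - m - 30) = 2*m^2 + 3*m - 30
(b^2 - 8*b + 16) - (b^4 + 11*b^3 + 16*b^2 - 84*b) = -b^4 - 11*b^3 - 15*b^2 + 76*b + 16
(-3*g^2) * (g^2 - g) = -3*g^4 + 3*g^3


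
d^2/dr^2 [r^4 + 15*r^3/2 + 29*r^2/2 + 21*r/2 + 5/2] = 12*r^2 + 45*r + 29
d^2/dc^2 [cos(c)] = -cos(c)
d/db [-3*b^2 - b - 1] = -6*b - 1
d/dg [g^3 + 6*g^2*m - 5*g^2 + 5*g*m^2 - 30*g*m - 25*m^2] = 3*g^2 + 12*g*m - 10*g + 5*m^2 - 30*m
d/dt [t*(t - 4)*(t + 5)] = 3*t^2 + 2*t - 20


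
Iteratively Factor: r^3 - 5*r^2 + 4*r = (r - 4)*(r^2 - r) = r*(r - 4)*(r - 1)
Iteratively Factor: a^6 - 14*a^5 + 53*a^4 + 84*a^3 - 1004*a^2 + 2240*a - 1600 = (a - 2)*(a^5 - 12*a^4 + 29*a^3 + 142*a^2 - 720*a + 800) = (a - 5)*(a - 2)*(a^4 - 7*a^3 - 6*a^2 + 112*a - 160) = (a - 5)*(a - 4)*(a - 2)*(a^3 - 3*a^2 - 18*a + 40) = (a - 5)^2*(a - 4)*(a - 2)*(a^2 + 2*a - 8) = (a - 5)^2*(a - 4)*(a - 2)*(a + 4)*(a - 2)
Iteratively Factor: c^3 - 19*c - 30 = (c + 2)*(c^2 - 2*c - 15) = (c + 2)*(c + 3)*(c - 5)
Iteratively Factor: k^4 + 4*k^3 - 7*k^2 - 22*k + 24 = (k + 3)*(k^3 + k^2 - 10*k + 8) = (k + 3)*(k + 4)*(k^2 - 3*k + 2) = (k - 2)*(k + 3)*(k + 4)*(k - 1)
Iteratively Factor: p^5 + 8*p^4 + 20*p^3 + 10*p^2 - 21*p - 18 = (p + 3)*(p^4 + 5*p^3 + 5*p^2 - 5*p - 6) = (p + 1)*(p + 3)*(p^3 + 4*p^2 + p - 6) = (p - 1)*(p + 1)*(p + 3)*(p^2 + 5*p + 6) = (p - 1)*(p + 1)*(p + 2)*(p + 3)*(p + 3)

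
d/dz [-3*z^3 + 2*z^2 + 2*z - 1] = -9*z^2 + 4*z + 2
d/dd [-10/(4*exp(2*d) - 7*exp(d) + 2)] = (80*exp(d) - 70)*exp(d)/(4*exp(2*d) - 7*exp(d) + 2)^2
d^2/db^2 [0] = 0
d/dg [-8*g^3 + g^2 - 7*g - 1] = -24*g^2 + 2*g - 7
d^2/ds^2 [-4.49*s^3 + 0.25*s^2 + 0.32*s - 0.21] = 0.5 - 26.94*s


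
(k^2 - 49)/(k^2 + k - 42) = (k - 7)/(k - 6)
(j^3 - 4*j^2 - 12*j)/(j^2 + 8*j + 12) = j*(j - 6)/(j + 6)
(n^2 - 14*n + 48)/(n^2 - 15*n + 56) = (n - 6)/(n - 7)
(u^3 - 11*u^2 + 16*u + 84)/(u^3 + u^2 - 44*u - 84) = (u - 6)/(u + 6)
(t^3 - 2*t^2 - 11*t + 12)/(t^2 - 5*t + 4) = t + 3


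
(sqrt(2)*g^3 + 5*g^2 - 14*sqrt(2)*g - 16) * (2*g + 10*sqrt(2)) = 2*sqrt(2)*g^4 + 30*g^3 + 22*sqrt(2)*g^2 - 312*g - 160*sqrt(2)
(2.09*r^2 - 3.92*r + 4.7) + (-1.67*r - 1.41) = 2.09*r^2 - 5.59*r + 3.29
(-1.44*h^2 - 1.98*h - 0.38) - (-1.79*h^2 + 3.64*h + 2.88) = 0.35*h^2 - 5.62*h - 3.26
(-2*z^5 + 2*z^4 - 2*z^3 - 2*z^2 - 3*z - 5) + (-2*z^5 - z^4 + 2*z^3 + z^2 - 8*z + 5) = -4*z^5 + z^4 - z^2 - 11*z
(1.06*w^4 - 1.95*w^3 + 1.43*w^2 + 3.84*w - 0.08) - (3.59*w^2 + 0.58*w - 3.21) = 1.06*w^4 - 1.95*w^3 - 2.16*w^2 + 3.26*w + 3.13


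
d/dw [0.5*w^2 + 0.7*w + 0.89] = 1.0*w + 0.7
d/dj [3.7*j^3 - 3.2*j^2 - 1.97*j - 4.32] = 11.1*j^2 - 6.4*j - 1.97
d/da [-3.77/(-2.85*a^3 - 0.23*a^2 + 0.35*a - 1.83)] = (-32.2335*a^2 - 1.7342*a + 1.3195)/(2.85*a^3 + 0.23*a^2 - 0.35*a + 1.83)^2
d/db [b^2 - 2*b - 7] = 2*b - 2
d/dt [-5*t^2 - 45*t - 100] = -10*t - 45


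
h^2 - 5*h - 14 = (h - 7)*(h + 2)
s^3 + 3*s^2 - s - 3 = (s - 1)*(s + 1)*(s + 3)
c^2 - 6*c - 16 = (c - 8)*(c + 2)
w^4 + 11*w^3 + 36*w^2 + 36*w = w*(w + 2)*(w + 3)*(w + 6)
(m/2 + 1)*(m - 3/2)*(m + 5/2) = m^3/2 + 3*m^2/2 - 7*m/8 - 15/4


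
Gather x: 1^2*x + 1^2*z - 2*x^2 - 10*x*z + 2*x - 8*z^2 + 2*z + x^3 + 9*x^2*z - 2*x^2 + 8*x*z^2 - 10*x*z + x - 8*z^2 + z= x^3 + x^2*(9*z - 4) + x*(8*z^2 - 20*z + 4) - 16*z^2 + 4*z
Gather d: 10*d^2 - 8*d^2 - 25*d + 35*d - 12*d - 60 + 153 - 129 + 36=2*d^2 - 2*d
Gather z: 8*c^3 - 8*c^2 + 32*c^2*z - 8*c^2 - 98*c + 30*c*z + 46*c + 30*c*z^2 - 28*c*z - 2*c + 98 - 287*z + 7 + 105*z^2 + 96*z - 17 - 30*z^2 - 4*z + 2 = 8*c^3 - 16*c^2 - 54*c + z^2*(30*c + 75) + z*(32*c^2 + 2*c - 195) + 90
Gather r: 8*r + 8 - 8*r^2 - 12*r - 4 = -8*r^2 - 4*r + 4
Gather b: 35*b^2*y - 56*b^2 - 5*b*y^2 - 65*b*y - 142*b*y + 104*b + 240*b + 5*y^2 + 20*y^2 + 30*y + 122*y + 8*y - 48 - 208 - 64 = b^2*(35*y - 56) + b*(-5*y^2 - 207*y + 344) + 25*y^2 + 160*y - 320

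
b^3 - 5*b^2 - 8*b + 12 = (b - 6)*(b - 1)*(b + 2)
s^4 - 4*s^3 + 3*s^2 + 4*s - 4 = (s - 2)^2*(s - 1)*(s + 1)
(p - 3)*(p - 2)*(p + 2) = p^3 - 3*p^2 - 4*p + 12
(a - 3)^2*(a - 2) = a^3 - 8*a^2 + 21*a - 18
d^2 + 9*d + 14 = (d + 2)*(d + 7)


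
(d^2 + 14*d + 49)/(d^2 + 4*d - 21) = (d + 7)/(d - 3)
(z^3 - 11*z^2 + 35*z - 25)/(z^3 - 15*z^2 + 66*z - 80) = (z^2 - 6*z + 5)/(z^2 - 10*z + 16)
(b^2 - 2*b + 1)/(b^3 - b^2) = (b - 1)/b^2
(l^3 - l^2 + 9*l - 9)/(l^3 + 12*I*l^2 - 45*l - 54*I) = (l^2 - l*(1 + 3*I) + 3*I)/(l^2 + 9*I*l - 18)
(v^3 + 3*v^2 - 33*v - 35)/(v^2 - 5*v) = v + 8 + 7/v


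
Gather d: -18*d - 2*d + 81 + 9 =90 - 20*d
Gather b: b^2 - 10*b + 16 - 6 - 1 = b^2 - 10*b + 9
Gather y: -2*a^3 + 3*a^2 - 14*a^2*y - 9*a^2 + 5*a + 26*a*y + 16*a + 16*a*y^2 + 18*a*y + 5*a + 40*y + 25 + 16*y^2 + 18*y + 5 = -2*a^3 - 6*a^2 + 26*a + y^2*(16*a + 16) + y*(-14*a^2 + 44*a + 58) + 30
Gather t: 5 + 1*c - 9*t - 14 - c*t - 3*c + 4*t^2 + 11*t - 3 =-2*c + 4*t^2 + t*(2 - c) - 12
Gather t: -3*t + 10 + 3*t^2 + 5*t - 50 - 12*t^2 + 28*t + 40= -9*t^2 + 30*t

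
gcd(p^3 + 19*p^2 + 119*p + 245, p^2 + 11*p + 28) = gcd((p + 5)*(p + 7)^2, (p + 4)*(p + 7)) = p + 7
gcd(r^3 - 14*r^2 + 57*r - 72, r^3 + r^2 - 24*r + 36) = r - 3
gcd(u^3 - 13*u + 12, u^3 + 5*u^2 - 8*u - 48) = u^2 + u - 12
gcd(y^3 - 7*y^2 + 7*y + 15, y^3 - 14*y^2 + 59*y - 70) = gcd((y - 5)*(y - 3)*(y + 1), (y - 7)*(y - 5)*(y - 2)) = y - 5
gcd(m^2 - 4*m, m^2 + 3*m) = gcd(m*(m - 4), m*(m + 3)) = m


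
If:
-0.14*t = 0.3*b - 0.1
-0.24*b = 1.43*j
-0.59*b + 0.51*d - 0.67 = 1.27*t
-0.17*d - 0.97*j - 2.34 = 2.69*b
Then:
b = -1.58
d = 9.68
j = 0.26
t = 4.09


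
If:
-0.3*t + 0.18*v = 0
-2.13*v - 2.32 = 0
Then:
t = -0.65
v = -1.09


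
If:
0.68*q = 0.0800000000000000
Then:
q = 0.12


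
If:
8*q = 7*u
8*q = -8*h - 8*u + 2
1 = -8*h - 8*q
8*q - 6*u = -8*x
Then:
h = -29/64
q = 21/64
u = 3/8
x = -3/64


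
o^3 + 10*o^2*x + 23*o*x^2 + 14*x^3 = (o + x)*(o + 2*x)*(o + 7*x)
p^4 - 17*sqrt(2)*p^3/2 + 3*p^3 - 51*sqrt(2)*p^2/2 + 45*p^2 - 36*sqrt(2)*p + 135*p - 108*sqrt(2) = (p + 3)*(p - 4*sqrt(2))*(p - 3*sqrt(2))*(p - 3*sqrt(2)/2)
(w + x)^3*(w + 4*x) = w^4 + 7*w^3*x + 15*w^2*x^2 + 13*w*x^3 + 4*x^4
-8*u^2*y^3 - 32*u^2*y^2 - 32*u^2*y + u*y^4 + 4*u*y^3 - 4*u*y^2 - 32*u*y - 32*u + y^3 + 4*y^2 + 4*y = (-8*u + y)*(y + 2)^2*(u*y + 1)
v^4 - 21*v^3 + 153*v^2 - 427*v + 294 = (v - 7)^2*(v - 6)*(v - 1)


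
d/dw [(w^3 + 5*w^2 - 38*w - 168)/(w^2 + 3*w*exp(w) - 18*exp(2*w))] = ((w^2 + 3*w*exp(w) - 18*exp(2*w))*(3*w^2 + 10*w - 38) - (w^3 + 5*w^2 - 38*w - 168)*(3*w*exp(w) + 2*w - 36*exp(2*w) + 3*exp(w)))/(w^2 + 3*w*exp(w) - 18*exp(2*w))^2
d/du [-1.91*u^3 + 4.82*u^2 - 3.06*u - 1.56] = -5.73*u^2 + 9.64*u - 3.06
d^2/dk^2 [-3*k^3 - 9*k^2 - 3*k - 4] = -18*k - 18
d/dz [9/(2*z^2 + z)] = 9*(-4*z - 1)/(z^2*(2*z + 1)^2)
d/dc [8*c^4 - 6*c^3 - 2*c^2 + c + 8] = 32*c^3 - 18*c^2 - 4*c + 1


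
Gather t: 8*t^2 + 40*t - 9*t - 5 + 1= 8*t^2 + 31*t - 4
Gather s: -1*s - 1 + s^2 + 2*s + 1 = s^2 + s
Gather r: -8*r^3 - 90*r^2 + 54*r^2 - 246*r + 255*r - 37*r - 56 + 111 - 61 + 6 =-8*r^3 - 36*r^2 - 28*r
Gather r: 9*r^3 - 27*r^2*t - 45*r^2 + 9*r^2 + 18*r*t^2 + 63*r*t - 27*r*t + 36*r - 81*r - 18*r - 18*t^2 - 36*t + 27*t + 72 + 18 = 9*r^3 + r^2*(-27*t - 36) + r*(18*t^2 + 36*t - 63) - 18*t^2 - 9*t + 90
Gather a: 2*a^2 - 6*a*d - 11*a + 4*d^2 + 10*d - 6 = 2*a^2 + a*(-6*d - 11) + 4*d^2 + 10*d - 6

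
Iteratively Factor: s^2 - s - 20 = (s - 5)*(s + 4)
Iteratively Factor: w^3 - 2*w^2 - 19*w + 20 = (w + 4)*(w^2 - 6*w + 5) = (w - 5)*(w + 4)*(w - 1)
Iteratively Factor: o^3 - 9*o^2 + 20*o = (o)*(o^2 - 9*o + 20) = o*(o - 5)*(o - 4)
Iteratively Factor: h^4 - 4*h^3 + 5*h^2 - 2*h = (h - 1)*(h^3 - 3*h^2 + 2*h) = h*(h - 1)*(h^2 - 3*h + 2) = h*(h - 2)*(h - 1)*(h - 1)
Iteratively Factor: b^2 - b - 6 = (b + 2)*(b - 3)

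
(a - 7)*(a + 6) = a^2 - a - 42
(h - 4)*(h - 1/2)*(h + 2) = h^3 - 5*h^2/2 - 7*h + 4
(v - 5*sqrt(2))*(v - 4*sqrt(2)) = v^2 - 9*sqrt(2)*v + 40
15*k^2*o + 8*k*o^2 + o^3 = o*(3*k + o)*(5*k + o)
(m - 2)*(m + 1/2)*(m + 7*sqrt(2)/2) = m^3 - 3*m^2/2 + 7*sqrt(2)*m^2/2 - 21*sqrt(2)*m/4 - m - 7*sqrt(2)/2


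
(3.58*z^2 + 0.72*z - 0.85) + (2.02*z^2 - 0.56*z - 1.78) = 5.6*z^2 + 0.16*z - 2.63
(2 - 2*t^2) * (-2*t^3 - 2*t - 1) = 4*t^5 + 2*t^2 - 4*t - 2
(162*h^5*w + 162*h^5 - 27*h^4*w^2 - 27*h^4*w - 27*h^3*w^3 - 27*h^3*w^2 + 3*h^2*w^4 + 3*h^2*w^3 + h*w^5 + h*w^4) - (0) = 162*h^5*w + 162*h^5 - 27*h^4*w^2 - 27*h^4*w - 27*h^3*w^3 - 27*h^3*w^2 + 3*h^2*w^4 + 3*h^2*w^3 + h*w^5 + h*w^4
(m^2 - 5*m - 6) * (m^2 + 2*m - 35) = m^4 - 3*m^3 - 51*m^2 + 163*m + 210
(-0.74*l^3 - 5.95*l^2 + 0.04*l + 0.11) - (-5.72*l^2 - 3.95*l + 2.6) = -0.74*l^3 - 0.23*l^2 + 3.99*l - 2.49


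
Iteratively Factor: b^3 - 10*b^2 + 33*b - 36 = (b - 3)*(b^2 - 7*b + 12) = (b - 3)^2*(b - 4)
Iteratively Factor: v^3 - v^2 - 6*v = (v)*(v^2 - v - 6) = v*(v + 2)*(v - 3)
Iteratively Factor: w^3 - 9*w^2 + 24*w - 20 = (w - 2)*(w^2 - 7*w + 10) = (w - 5)*(w - 2)*(w - 2)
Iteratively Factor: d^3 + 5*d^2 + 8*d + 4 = (d + 2)*(d^2 + 3*d + 2) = (d + 2)^2*(d + 1)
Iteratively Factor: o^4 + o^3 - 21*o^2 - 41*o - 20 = (o + 1)*(o^3 - 21*o - 20) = (o + 1)^2*(o^2 - o - 20) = (o - 5)*(o + 1)^2*(o + 4)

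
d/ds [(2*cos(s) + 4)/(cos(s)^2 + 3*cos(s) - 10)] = 2*(cos(s)^2 + 4*cos(s) + 16)*sin(s)/(cos(s)^2 + 3*cos(s) - 10)^2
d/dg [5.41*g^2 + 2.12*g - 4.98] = 10.82*g + 2.12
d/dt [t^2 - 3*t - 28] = 2*t - 3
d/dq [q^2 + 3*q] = 2*q + 3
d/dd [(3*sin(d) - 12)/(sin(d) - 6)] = -6*cos(d)/(sin(d) - 6)^2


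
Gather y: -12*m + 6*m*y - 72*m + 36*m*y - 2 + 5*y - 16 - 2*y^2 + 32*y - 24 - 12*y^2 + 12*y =-84*m - 14*y^2 + y*(42*m + 49) - 42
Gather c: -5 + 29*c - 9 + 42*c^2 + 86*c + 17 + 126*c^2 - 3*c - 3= 168*c^2 + 112*c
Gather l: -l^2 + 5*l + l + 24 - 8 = -l^2 + 6*l + 16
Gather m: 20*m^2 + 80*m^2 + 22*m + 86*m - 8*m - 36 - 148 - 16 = 100*m^2 + 100*m - 200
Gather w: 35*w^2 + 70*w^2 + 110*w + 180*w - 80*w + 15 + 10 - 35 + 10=105*w^2 + 210*w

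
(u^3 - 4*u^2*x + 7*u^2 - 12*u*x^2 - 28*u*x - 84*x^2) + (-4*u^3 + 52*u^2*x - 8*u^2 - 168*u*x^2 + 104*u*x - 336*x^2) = -3*u^3 + 48*u^2*x - u^2 - 180*u*x^2 + 76*u*x - 420*x^2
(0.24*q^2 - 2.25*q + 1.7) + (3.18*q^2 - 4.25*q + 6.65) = 3.42*q^2 - 6.5*q + 8.35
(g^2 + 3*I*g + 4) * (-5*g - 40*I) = -5*g^3 - 55*I*g^2 + 100*g - 160*I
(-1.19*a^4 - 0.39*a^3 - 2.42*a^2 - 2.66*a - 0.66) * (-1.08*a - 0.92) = 1.2852*a^5 + 1.516*a^4 + 2.9724*a^3 + 5.0992*a^2 + 3.16*a + 0.6072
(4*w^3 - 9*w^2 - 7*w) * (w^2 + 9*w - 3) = 4*w^5 + 27*w^4 - 100*w^3 - 36*w^2 + 21*w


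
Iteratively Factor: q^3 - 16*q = (q - 4)*(q^2 + 4*q) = q*(q - 4)*(q + 4)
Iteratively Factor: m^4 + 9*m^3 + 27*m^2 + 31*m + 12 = (m + 3)*(m^3 + 6*m^2 + 9*m + 4) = (m + 1)*(m + 3)*(m^2 + 5*m + 4) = (m + 1)^2*(m + 3)*(m + 4)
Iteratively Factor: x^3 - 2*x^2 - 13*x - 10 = (x - 5)*(x^2 + 3*x + 2) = (x - 5)*(x + 2)*(x + 1)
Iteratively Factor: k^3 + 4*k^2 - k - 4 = (k - 1)*(k^2 + 5*k + 4) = (k - 1)*(k + 1)*(k + 4)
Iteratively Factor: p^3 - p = (p)*(p^2 - 1) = p*(p - 1)*(p + 1)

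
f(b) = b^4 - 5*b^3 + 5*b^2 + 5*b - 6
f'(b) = 4*b^3 - 15*b^2 + 10*b + 5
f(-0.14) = -6.59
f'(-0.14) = 3.30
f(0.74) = -1.29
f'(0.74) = 5.81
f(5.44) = 240.00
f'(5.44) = 259.45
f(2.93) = -0.49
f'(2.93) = 6.14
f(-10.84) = 20703.70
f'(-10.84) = -6961.03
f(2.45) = -1.24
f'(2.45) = -1.71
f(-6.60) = 3513.75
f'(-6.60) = -1864.38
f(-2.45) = 121.32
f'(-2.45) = -168.36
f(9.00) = 3360.00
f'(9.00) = 1796.00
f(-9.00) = 10560.00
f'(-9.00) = -4216.00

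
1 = 1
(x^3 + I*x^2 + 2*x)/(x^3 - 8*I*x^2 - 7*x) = (x + 2*I)/(x - 7*I)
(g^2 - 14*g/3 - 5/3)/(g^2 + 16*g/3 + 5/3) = (g - 5)/(g + 5)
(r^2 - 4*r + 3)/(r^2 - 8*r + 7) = (r - 3)/(r - 7)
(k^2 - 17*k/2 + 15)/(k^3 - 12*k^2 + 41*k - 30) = (k - 5/2)/(k^2 - 6*k + 5)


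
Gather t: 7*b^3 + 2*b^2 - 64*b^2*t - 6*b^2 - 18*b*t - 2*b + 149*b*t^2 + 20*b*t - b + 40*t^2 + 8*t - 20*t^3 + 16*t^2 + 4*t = 7*b^3 - 4*b^2 - 3*b - 20*t^3 + t^2*(149*b + 56) + t*(-64*b^2 + 2*b + 12)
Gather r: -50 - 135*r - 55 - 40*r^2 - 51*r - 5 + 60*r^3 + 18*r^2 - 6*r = 60*r^3 - 22*r^2 - 192*r - 110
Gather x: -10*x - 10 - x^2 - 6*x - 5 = -x^2 - 16*x - 15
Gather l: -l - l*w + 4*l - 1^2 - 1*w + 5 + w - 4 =l*(3 - w)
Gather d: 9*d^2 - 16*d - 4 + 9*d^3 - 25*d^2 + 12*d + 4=9*d^3 - 16*d^2 - 4*d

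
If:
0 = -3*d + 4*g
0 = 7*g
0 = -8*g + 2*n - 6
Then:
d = 0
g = 0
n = 3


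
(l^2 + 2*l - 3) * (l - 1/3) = l^3 + 5*l^2/3 - 11*l/3 + 1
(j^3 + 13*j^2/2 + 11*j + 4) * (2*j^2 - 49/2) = 2*j^5 + 13*j^4 - 5*j^3/2 - 605*j^2/4 - 539*j/2 - 98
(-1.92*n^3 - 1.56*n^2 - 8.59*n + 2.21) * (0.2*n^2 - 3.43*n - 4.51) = -0.384*n^5 + 6.2736*n^4 + 12.292*n^3 + 36.9413*n^2 + 31.1606*n - 9.9671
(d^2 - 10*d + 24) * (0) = 0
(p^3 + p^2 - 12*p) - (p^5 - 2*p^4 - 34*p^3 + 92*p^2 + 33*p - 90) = -p^5 + 2*p^4 + 35*p^3 - 91*p^2 - 45*p + 90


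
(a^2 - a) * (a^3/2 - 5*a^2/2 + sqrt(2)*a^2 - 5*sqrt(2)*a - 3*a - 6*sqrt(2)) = a^5/2 - 3*a^4 + sqrt(2)*a^4 - 6*sqrt(2)*a^3 - a^3/2 - sqrt(2)*a^2 + 3*a^2 + 6*sqrt(2)*a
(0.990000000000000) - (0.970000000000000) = 0.0200000000000000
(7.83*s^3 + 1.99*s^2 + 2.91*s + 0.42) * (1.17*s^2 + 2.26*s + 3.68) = 9.1611*s^5 + 20.0241*s^4 + 36.7165*s^3 + 14.3912*s^2 + 11.658*s + 1.5456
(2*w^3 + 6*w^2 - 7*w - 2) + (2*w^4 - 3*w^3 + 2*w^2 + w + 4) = 2*w^4 - w^3 + 8*w^2 - 6*w + 2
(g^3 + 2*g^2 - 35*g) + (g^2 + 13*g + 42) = g^3 + 3*g^2 - 22*g + 42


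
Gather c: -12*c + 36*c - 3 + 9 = 24*c + 6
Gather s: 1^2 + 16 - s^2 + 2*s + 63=-s^2 + 2*s + 80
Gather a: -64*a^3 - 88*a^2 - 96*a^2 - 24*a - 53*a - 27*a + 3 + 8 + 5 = -64*a^3 - 184*a^2 - 104*a + 16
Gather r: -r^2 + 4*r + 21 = -r^2 + 4*r + 21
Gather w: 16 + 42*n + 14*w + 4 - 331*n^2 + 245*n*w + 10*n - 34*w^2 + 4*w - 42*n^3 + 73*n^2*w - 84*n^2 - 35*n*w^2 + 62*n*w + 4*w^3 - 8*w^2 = -42*n^3 - 415*n^2 + 52*n + 4*w^3 + w^2*(-35*n - 42) + w*(73*n^2 + 307*n + 18) + 20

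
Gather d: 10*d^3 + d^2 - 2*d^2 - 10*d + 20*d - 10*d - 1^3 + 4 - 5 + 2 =10*d^3 - d^2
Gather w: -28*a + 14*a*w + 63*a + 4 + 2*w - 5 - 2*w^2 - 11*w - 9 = 35*a - 2*w^2 + w*(14*a - 9) - 10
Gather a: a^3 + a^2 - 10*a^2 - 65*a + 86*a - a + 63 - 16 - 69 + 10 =a^3 - 9*a^2 + 20*a - 12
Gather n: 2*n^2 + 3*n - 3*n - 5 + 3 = 2*n^2 - 2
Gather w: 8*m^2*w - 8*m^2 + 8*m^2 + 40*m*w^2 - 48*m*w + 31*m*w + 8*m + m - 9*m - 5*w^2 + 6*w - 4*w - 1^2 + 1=w^2*(40*m - 5) + w*(8*m^2 - 17*m + 2)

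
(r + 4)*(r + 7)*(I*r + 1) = I*r^3 + r^2 + 11*I*r^2 + 11*r + 28*I*r + 28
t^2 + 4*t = t*(t + 4)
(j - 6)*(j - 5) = j^2 - 11*j + 30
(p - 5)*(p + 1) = p^2 - 4*p - 5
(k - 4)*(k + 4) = k^2 - 16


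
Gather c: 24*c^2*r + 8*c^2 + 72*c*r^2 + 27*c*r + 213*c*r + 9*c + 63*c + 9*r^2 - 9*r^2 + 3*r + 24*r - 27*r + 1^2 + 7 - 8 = c^2*(24*r + 8) + c*(72*r^2 + 240*r + 72)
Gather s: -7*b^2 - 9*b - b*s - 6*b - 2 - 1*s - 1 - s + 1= -7*b^2 - 15*b + s*(-b - 2) - 2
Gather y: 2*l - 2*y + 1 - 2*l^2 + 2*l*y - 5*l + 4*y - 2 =-2*l^2 - 3*l + y*(2*l + 2) - 1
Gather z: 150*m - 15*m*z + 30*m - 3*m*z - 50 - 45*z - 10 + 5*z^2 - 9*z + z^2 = 180*m + 6*z^2 + z*(-18*m - 54) - 60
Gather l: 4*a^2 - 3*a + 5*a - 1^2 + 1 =4*a^2 + 2*a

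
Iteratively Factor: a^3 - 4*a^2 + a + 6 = (a - 3)*(a^2 - a - 2) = (a - 3)*(a - 2)*(a + 1)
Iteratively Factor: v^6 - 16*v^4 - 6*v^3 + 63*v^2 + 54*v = (v - 3)*(v^5 + 3*v^4 - 7*v^3 - 27*v^2 - 18*v) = v*(v - 3)*(v^4 + 3*v^3 - 7*v^2 - 27*v - 18) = v*(v - 3)^2*(v^3 + 6*v^2 + 11*v + 6) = v*(v - 3)^2*(v + 1)*(v^2 + 5*v + 6) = v*(v - 3)^2*(v + 1)*(v + 3)*(v + 2)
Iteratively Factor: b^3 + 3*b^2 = (b)*(b^2 + 3*b) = b*(b + 3)*(b)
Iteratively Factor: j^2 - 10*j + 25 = (j - 5)*(j - 5)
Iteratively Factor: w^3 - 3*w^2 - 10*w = (w - 5)*(w^2 + 2*w) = w*(w - 5)*(w + 2)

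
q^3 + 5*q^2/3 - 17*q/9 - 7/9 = (q - 1)*(q + 1/3)*(q + 7/3)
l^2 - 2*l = l*(l - 2)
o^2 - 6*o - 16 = (o - 8)*(o + 2)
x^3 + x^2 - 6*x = x*(x - 2)*(x + 3)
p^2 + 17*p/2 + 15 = (p + 5/2)*(p + 6)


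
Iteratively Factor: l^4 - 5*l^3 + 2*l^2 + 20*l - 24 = (l - 3)*(l^3 - 2*l^2 - 4*l + 8) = (l - 3)*(l - 2)*(l^2 - 4) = (l - 3)*(l - 2)^2*(l + 2)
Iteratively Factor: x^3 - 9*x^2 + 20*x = (x - 4)*(x^2 - 5*x) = (x - 5)*(x - 4)*(x)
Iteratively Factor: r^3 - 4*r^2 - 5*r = (r)*(r^2 - 4*r - 5) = r*(r - 5)*(r + 1)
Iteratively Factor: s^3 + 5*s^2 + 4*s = (s + 1)*(s^2 + 4*s) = s*(s + 1)*(s + 4)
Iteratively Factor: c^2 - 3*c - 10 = (c - 5)*(c + 2)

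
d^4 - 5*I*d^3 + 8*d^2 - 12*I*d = d*(d - 6*I)*(d - I)*(d + 2*I)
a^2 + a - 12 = (a - 3)*(a + 4)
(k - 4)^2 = k^2 - 8*k + 16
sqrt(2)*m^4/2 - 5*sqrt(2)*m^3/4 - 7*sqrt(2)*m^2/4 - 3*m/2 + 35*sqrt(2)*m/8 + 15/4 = (m - 5/2)*(m - 3*sqrt(2)/2)*(m + sqrt(2)/2)*(sqrt(2)*m/2 + 1)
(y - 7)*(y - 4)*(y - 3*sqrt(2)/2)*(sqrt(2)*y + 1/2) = sqrt(2)*y^4 - 11*sqrt(2)*y^3 - 5*y^3/2 + 55*y^2/2 + 109*sqrt(2)*y^2/4 - 70*y + 33*sqrt(2)*y/4 - 21*sqrt(2)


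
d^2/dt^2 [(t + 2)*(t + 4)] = 2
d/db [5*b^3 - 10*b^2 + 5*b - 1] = 15*b^2 - 20*b + 5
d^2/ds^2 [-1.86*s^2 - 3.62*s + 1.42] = -3.72000000000000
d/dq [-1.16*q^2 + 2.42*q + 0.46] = 2.42 - 2.32*q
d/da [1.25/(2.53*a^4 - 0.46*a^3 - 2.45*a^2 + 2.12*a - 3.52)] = (-12.65*a^3 + 1.725*a^2 + 6.125*a - 2.65)/(-2.53*a^4 + 0.46*a^3 + 2.45*a^2 - 2.12*a + 3.52)^2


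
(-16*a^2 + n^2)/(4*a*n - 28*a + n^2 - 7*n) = (-4*a + n)/(n - 7)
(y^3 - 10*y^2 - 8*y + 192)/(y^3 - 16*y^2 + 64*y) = (y^2 - 2*y - 24)/(y*(y - 8))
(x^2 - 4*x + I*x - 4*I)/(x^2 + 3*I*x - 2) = (x - 4)/(x + 2*I)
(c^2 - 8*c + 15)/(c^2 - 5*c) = (c - 3)/c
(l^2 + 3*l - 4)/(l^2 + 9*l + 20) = (l - 1)/(l + 5)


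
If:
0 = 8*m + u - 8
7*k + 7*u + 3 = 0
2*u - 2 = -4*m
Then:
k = 19/21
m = 7/6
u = -4/3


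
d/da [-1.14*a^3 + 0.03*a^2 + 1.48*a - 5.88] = -3.42*a^2 + 0.06*a + 1.48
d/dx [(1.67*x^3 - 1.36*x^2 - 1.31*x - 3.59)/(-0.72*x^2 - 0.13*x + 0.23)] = (-1.2024*x^4 - 0.4342*x^3 + 0.3859*x^2 - 5.7952*x - 0.768)/(0.5184*x^4 + 0.1872*x^3 - 0.3143*x^2 - 0.0598*x + 0.0529)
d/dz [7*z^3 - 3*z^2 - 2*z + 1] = 21*z^2 - 6*z - 2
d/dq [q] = 1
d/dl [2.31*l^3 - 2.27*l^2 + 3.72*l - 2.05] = 6.93*l^2 - 4.54*l + 3.72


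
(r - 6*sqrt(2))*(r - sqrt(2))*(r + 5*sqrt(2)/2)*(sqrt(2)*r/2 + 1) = sqrt(2)*r^4/2 - 7*r^3/2 - 16*sqrt(2)*r^2 + 7*r + 30*sqrt(2)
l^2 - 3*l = l*(l - 3)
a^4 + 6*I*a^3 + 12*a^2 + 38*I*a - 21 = (a - 3*I)*(a + I)^2*(a + 7*I)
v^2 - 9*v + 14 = (v - 7)*(v - 2)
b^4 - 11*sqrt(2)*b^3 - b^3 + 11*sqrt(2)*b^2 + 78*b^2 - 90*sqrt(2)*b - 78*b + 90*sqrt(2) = (b - 1)*(b - 5*sqrt(2))*(b - 3*sqrt(2))^2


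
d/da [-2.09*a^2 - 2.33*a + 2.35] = -4.18*a - 2.33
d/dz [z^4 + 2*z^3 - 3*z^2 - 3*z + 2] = 4*z^3 + 6*z^2 - 6*z - 3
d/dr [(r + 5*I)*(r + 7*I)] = 2*r + 12*I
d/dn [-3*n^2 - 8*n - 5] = -6*n - 8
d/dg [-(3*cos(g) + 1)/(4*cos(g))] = -sin(g)/(4*cos(g)^2)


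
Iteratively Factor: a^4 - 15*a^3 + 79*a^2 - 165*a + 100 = (a - 1)*(a^3 - 14*a^2 + 65*a - 100) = (a - 5)*(a - 1)*(a^2 - 9*a + 20) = (a - 5)*(a - 4)*(a - 1)*(a - 5)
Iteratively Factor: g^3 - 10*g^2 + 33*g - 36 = (g - 3)*(g^2 - 7*g + 12) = (g - 4)*(g - 3)*(g - 3)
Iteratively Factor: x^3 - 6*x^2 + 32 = (x + 2)*(x^2 - 8*x + 16) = (x - 4)*(x + 2)*(x - 4)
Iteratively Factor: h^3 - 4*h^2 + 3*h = (h - 3)*(h^2 - h) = (h - 3)*(h - 1)*(h)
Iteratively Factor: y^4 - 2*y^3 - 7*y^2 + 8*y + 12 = (y + 2)*(y^3 - 4*y^2 + y + 6) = (y + 1)*(y + 2)*(y^2 - 5*y + 6) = (y - 2)*(y + 1)*(y + 2)*(y - 3)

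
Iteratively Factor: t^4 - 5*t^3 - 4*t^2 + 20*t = (t - 2)*(t^3 - 3*t^2 - 10*t) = (t - 2)*(t + 2)*(t^2 - 5*t) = (t - 5)*(t - 2)*(t + 2)*(t)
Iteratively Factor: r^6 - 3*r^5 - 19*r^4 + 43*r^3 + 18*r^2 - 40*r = (r + 1)*(r^5 - 4*r^4 - 15*r^3 + 58*r^2 - 40*r) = (r - 2)*(r + 1)*(r^4 - 2*r^3 - 19*r^2 + 20*r) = (r - 2)*(r - 1)*(r + 1)*(r^3 - r^2 - 20*r) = (r - 2)*(r - 1)*(r + 1)*(r + 4)*(r^2 - 5*r) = (r - 5)*(r - 2)*(r - 1)*(r + 1)*(r + 4)*(r)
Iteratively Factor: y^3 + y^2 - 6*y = (y)*(y^2 + y - 6) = y*(y - 2)*(y + 3)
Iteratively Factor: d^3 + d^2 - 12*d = (d - 3)*(d^2 + 4*d) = (d - 3)*(d + 4)*(d)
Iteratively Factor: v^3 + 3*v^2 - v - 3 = (v + 1)*(v^2 + 2*v - 3) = (v + 1)*(v + 3)*(v - 1)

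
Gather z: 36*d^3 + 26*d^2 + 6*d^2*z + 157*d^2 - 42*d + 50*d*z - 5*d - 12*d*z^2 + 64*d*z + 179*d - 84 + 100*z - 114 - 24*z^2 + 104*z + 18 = 36*d^3 + 183*d^2 + 132*d + z^2*(-12*d - 24) + z*(6*d^2 + 114*d + 204) - 180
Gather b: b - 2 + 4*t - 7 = b + 4*t - 9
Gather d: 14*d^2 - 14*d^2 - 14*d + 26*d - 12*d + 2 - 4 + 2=0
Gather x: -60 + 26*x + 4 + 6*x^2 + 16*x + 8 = 6*x^2 + 42*x - 48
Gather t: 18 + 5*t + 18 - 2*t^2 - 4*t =-2*t^2 + t + 36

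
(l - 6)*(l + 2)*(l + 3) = l^3 - l^2 - 24*l - 36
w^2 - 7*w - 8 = (w - 8)*(w + 1)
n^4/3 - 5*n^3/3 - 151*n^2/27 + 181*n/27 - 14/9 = (n/3 + 1)*(n - 7)*(n - 2/3)*(n - 1/3)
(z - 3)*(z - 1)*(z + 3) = z^3 - z^2 - 9*z + 9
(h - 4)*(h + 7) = h^2 + 3*h - 28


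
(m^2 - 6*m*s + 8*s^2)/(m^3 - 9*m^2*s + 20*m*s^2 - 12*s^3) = (m - 4*s)/(m^2 - 7*m*s + 6*s^2)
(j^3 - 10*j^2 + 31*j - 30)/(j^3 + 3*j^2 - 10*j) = (j^2 - 8*j + 15)/(j*(j + 5))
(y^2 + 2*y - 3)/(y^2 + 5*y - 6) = (y + 3)/(y + 6)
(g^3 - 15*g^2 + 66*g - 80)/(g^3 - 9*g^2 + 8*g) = (g^2 - 7*g + 10)/(g*(g - 1))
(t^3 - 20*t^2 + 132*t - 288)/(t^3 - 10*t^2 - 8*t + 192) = (t - 6)/(t + 4)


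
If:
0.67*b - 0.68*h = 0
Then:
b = 1.01492537313433*h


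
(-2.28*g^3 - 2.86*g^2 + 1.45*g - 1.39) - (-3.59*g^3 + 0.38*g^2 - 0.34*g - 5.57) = 1.31*g^3 - 3.24*g^2 + 1.79*g + 4.18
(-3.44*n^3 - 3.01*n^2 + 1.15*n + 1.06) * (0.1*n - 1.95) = -0.344*n^4 + 6.407*n^3 + 5.9845*n^2 - 2.1365*n - 2.067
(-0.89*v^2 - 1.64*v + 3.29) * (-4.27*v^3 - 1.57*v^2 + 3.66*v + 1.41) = 3.8003*v^5 + 8.4001*v^4 - 14.7309*v^3 - 12.4226*v^2 + 9.729*v + 4.6389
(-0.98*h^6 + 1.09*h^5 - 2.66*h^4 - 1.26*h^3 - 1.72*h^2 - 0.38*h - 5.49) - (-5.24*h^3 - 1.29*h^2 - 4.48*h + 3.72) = -0.98*h^6 + 1.09*h^5 - 2.66*h^4 + 3.98*h^3 - 0.43*h^2 + 4.1*h - 9.21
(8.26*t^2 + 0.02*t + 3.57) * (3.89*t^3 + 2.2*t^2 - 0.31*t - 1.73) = 32.1314*t^5 + 18.2498*t^4 + 11.3707*t^3 - 6.442*t^2 - 1.1413*t - 6.1761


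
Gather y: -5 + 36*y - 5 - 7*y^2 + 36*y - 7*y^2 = -14*y^2 + 72*y - 10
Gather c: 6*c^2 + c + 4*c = 6*c^2 + 5*c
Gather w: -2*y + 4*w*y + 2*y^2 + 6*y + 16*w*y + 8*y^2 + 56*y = 20*w*y + 10*y^2 + 60*y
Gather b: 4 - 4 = 0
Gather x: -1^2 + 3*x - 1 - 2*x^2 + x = -2*x^2 + 4*x - 2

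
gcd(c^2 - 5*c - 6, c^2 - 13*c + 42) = c - 6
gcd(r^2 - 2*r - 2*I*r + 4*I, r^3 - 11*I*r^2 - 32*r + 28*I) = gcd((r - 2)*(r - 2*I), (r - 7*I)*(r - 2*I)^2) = r - 2*I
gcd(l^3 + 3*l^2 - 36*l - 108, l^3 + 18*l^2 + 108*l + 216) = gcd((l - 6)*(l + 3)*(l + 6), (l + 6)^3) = l + 6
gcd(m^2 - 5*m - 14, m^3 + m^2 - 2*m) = m + 2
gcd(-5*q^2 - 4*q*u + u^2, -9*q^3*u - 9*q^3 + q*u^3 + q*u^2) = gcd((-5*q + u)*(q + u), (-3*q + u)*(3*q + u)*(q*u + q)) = 1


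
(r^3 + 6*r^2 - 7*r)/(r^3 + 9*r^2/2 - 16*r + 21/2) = 2*r/(2*r - 3)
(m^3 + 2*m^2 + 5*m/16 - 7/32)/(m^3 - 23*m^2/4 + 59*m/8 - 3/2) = (8*m^2 + 18*m + 7)/(4*(2*m^2 - 11*m + 12))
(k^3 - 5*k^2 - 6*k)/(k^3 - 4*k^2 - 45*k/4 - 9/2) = 4*k*(k + 1)/(4*k^2 + 8*k + 3)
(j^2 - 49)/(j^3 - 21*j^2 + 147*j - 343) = (j + 7)/(j^2 - 14*j + 49)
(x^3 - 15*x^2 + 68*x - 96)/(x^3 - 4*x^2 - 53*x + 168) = (x - 4)/(x + 7)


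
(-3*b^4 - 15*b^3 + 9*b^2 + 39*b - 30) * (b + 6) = -3*b^5 - 33*b^4 - 81*b^3 + 93*b^2 + 204*b - 180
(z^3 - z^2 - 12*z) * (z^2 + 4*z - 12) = z^5 + 3*z^4 - 28*z^3 - 36*z^2 + 144*z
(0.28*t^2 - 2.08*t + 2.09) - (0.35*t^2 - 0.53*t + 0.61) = -0.07*t^2 - 1.55*t + 1.48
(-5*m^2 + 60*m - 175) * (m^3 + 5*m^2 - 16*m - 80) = -5*m^5 + 35*m^4 + 205*m^3 - 1435*m^2 - 2000*m + 14000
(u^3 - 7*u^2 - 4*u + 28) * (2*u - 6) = 2*u^4 - 20*u^3 + 34*u^2 + 80*u - 168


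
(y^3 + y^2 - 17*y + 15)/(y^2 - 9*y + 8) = (y^2 + 2*y - 15)/(y - 8)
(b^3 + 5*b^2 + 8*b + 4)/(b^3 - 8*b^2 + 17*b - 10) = (b^3 + 5*b^2 + 8*b + 4)/(b^3 - 8*b^2 + 17*b - 10)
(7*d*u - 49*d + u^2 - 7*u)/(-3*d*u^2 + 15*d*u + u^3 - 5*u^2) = (-7*d*u + 49*d - u^2 + 7*u)/(u*(3*d*u - 15*d - u^2 + 5*u))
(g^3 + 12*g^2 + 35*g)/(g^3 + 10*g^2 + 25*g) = (g + 7)/(g + 5)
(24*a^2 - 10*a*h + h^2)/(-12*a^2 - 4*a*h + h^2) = (-4*a + h)/(2*a + h)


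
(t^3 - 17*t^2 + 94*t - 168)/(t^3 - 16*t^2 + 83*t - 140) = (t - 6)/(t - 5)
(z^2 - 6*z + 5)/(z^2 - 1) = (z - 5)/(z + 1)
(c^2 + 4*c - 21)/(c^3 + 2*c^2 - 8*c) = (c^2 + 4*c - 21)/(c*(c^2 + 2*c - 8))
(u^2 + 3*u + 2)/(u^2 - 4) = (u + 1)/(u - 2)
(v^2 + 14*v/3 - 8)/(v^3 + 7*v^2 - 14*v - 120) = (v - 4/3)/(v^2 + v - 20)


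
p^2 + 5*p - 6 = (p - 1)*(p + 6)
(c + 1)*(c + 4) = c^2 + 5*c + 4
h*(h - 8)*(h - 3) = h^3 - 11*h^2 + 24*h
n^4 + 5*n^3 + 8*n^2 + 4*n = n*(n + 1)*(n + 2)^2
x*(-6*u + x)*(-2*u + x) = 12*u^2*x - 8*u*x^2 + x^3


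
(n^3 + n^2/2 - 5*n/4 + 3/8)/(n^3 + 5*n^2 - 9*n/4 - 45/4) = (4*n^2 - 4*n + 1)/(2*(2*n^2 + 7*n - 15))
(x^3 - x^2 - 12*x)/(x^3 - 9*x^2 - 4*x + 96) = x/(x - 8)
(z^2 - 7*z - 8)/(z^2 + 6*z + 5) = (z - 8)/(z + 5)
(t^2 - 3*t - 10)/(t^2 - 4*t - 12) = (t - 5)/(t - 6)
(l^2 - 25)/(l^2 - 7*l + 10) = (l + 5)/(l - 2)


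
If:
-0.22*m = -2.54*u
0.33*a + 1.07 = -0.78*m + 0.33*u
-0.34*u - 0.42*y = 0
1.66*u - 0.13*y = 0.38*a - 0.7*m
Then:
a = -1.61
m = -0.72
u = -0.06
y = 0.05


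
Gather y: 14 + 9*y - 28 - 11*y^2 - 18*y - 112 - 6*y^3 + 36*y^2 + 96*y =-6*y^3 + 25*y^2 + 87*y - 126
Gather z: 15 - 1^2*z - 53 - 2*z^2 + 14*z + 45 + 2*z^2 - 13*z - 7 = 0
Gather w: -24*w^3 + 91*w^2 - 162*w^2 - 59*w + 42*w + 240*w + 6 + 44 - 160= -24*w^3 - 71*w^2 + 223*w - 110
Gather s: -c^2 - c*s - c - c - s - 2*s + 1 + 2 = -c^2 - 2*c + s*(-c - 3) + 3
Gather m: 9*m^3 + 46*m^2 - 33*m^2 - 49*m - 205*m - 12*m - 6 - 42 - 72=9*m^3 + 13*m^2 - 266*m - 120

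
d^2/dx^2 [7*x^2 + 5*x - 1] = 14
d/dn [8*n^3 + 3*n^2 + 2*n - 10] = 24*n^2 + 6*n + 2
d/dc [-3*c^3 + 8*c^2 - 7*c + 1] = -9*c^2 + 16*c - 7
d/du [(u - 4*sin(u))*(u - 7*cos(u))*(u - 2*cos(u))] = (u - 4*sin(u))*(u - 7*cos(u))*(2*sin(u) + 1) + (u - 4*sin(u))*(u - 2*cos(u))*(7*sin(u) + 1) - (u - 7*cos(u))*(u - 2*cos(u))*(4*cos(u) - 1)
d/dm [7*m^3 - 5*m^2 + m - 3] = 21*m^2 - 10*m + 1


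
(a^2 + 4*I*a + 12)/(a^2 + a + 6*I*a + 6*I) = (a - 2*I)/(a + 1)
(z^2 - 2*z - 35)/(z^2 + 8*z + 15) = (z - 7)/(z + 3)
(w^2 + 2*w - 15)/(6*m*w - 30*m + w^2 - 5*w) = (w^2 + 2*w - 15)/(6*m*w - 30*m + w^2 - 5*w)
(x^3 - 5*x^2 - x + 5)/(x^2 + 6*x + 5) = (x^2 - 6*x + 5)/(x + 5)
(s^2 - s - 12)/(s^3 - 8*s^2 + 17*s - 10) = (s^2 - s - 12)/(s^3 - 8*s^2 + 17*s - 10)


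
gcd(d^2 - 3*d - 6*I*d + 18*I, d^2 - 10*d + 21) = d - 3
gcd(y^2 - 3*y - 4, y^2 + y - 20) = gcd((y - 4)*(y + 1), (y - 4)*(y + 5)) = y - 4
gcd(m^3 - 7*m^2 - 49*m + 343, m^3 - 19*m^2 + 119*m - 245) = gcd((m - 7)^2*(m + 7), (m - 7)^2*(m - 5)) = m^2 - 14*m + 49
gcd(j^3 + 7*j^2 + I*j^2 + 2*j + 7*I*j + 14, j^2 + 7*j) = j + 7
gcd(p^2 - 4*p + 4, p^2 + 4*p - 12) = p - 2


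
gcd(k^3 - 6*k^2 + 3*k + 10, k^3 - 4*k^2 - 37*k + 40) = 1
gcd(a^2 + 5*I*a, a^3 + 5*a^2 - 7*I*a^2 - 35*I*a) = a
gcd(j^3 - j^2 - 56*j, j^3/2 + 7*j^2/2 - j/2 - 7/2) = j + 7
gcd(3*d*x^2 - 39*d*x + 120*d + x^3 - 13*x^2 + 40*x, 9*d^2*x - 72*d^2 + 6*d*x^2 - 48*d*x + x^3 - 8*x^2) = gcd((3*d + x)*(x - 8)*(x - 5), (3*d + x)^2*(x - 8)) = 3*d*x - 24*d + x^2 - 8*x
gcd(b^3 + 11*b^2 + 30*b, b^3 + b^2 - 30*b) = b^2 + 6*b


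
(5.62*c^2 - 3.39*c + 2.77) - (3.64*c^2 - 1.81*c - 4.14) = 1.98*c^2 - 1.58*c + 6.91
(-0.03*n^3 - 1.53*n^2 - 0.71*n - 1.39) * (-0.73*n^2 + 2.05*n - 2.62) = 0.0219*n^5 + 1.0554*n^4 - 2.5396*n^3 + 3.5678*n^2 - 0.989299999999999*n + 3.6418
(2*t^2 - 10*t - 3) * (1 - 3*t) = -6*t^3 + 32*t^2 - t - 3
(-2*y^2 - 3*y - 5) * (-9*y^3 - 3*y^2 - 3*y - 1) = 18*y^5 + 33*y^4 + 60*y^3 + 26*y^2 + 18*y + 5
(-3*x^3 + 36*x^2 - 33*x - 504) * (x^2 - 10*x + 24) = -3*x^5 + 66*x^4 - 465*x^3 + 690*x^2 + 4248*x - 12096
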